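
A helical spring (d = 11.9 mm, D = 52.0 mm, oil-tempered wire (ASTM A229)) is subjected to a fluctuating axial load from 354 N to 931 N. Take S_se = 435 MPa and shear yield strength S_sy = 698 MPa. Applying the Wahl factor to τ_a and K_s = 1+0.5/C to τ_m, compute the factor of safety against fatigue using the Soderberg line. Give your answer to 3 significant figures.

C = D/d = 52.0/11.9 = 4.3697; K_W = (4C−1)/(4C−4)+0.615/C = 1.3633; K_s = 1+0.5/C = 1.1144
F_a = (F_max−F_min)/2 = 288.5 N; F_m = (F_max+F_min)/2 = 642.5 N
τ_a = K_W·8F_aD/(πd³) = 1.3633 × 22.67 = 30.906 MPa
τ_m = K_s·8F_mD/(πd³) = 1.1144 × 50.487 = 56.263 MPa
Soderberg: 1/n_f = τ_a/S_se + τ_m/S_sy = 30.906/435 + 56.263/698 = 0.07105 + 0.08061 = 0.15165
n_f = 1/0.15165 = 6.594

6.59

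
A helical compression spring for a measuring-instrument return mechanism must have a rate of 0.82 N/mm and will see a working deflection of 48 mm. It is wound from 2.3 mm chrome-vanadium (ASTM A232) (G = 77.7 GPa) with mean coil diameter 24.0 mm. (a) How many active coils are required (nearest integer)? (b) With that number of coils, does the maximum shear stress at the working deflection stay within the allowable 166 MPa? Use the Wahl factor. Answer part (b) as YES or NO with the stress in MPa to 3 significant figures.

(a) 24 coils; (b) NO, τ_max = 225 MPa

N_a = Gd⁴/(8D³k) = (77.7×10³)(2.3⁴)/(8·24.0³·0.82) = 23.98 → N_a = 24
Actual rate k = Gd⁴/(8D³·24) = 0.81921 N/mm
Working load F = kδ = 0.81921·48 = 39.322 N
C = 24.0/2.3 = 10.4348; K_W = (4C−1)/(4C−4)+0.615/C = 1.1384
τ_max = K_W·8FD/(πd³) = 1.1384·197.52 = 224.86 MPa
τ_max > 166 MPa → exceeds allowable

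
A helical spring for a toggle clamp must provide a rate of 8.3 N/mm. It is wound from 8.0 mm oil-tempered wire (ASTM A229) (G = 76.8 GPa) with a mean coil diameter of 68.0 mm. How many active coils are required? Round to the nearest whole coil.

N_a = Gd⁴/(8D³k) = (76.8×10³ × 8.0⁴)/(8 × 68.0³ × 8.3)
    = 3.14573e+08 / 2.08783e+07 = 15.07 → 15 coils

15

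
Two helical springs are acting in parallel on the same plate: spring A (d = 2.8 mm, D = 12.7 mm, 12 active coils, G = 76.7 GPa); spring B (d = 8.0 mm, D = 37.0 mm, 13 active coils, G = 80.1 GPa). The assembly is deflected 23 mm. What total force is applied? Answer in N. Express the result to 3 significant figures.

1980 N

k_A = Gd⁴/(8D³N_a) = (76.7×10³)(2.8⁴)/(8·12.7³·12) = 23.974 N/mm
k_B = Gd⁴/(8D³N_a) = (80.1×10³)(8.0⁴)/(8·37.0³·13) = 62.281 N/mm
Parallel: k_eq = 23.974 + 62.281 = 86.255 N/mm
F = k_eq·δ = 86.255·23 = 1983.9 N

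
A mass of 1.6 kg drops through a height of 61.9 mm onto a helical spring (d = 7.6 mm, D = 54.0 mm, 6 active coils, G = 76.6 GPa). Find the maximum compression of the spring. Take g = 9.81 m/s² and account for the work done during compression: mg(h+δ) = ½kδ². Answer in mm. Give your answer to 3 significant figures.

k = Gd⁴/(8D³N_a) = (76.6×10³)(7.6⁴)/(8·54.0³·6) = 33.811 N/mm
W = mg = 1.6 × 9.81 = 15.696 N
½kδ² − Wδ − Wh = 0 → δ = (W + √(W² + 2kWh))/k
δ = (15.696 + √(246.36 + 65700.7))/33.811 = (15.696 + 256.8)/33.811 = 8.0594 mm

8.06 mm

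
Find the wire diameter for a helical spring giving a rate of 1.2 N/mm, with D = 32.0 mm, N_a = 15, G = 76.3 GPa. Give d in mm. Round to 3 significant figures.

d = (8D³N_a·k / G)^(1/4) = (8·32.0³·15·1.2 / (76.3×10³))^0.25
  = (61.843)^0.25 = 2.8043 mm

2.80 mm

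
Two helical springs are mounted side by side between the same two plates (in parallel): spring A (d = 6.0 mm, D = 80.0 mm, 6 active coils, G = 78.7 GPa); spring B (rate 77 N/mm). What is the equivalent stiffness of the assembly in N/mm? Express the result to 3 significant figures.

k_A = Gd⁴/(8D³N_a) = (78.7×10³)(6.0⁴)/(8·80.0³·6) = 4.1502 N/mm
Parallel: k_eq = 4.1502 + 77 = 81.15 N/mm

81.2 N/mm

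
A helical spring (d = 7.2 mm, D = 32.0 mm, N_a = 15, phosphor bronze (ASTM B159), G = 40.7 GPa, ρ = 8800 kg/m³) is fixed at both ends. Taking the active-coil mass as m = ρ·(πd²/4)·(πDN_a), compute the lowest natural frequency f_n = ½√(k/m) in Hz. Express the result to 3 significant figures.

k = Gd⁴/(8D³N_a) = (40.7×10³)(7.2⁴)/(8·32.0³·15) = 27.816 N/mm = 27816 N/m
Wire length L = πDN_a = π·32.0·15 = 1508 mm
m = ρ·(πd²/4)·L = 8800 × 40.715×10⁻⁶ m² × 1.508 m = 0.54029 kg
f_n = ½√(k/m) = 0.5·√(27816/0.54029) = 0.5·√(51483) = 113.45 Hz

113 Hz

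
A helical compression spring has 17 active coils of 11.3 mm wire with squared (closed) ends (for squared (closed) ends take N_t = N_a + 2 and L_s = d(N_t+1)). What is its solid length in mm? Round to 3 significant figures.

226 mm

squared (closed) ends: N_t = N_a + 2 = 17 + 2 = 19
L_s = d·(N_t+1) = 11.3 × 20 = 226 mm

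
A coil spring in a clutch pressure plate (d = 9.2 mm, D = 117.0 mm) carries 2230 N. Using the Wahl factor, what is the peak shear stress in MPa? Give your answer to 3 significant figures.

949 MPa

Spring index C = D/d = 117.0/9.2 = 12.7174
K_W = (4C−1)/(4C−4) + 0.615/C = 49.870/46.870 + 0.0484 = 1.1124
τ₀ = 8FD/(πd³) = 8·2230·117.0/(π·9.2³) = 2.08728e+06/2446.3 = 853.23 MPa
τ_max = K·τ₀ = 1.1124 × 853.23 = 949.11 MPa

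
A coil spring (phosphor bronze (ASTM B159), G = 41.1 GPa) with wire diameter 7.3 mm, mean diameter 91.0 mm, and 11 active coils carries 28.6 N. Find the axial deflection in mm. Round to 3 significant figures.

k = Gd⁴/(8D³N_a) = (41.1×10³)(7.3⁴)/(8·91.0³·11) = 1.7601 N/mm
δ = F/k = 28.6 / 1.7601 = 16.249 mm

16.2 mm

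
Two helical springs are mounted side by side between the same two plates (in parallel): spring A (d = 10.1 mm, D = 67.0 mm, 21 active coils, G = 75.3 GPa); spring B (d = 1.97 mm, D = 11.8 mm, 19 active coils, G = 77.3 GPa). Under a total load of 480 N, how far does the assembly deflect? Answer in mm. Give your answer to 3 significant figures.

23.8 mm

k_A = Gd⁴/(8D³N_a) = (75.3×10³)(10.1⁴)/(8·67.0³·21) = 15.508 N/mm
k_B = Gd⁴/(8D³N_a) = (77.3×10³)(1.97⁴)/(8·11.8³·19) = 4.6618 N/mm
Parallel: k_eq = 15.508 + 4.6618 = 20.169 N/mm
δ = F/k_eq = 480/20.169 = 23.798 mm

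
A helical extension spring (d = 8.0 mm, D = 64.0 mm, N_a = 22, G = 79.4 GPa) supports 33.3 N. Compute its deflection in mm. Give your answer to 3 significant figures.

4.72 mm

k = Gd⁴/(8D³N_a) = (79.4×10³)(8.0⁴)/(8·64.0³·22) = 7.049 N/mm
δ = F/k = 33.3 / 7.049 = 4.7241 mm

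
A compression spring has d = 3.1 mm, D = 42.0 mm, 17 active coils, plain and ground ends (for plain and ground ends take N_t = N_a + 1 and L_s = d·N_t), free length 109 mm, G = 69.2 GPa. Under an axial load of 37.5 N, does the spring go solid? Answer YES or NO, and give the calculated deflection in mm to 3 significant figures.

YES, δ = 59.1 mm

k = Gd⁴/(8D³N_a) = (69.2×10³)(3.1⁴)/(8·42.0³·17) = 0.63426 N/mm
N_t = 18; L_s = 3.1·18 = 55.8 mm; δ_solid = L₀ − L_s = 109 − 55.8 = 53.2 mm
δ = F/k = 37.5/0.63426 = 59.124 mm
δ ≥ δ_solid → spring goes solid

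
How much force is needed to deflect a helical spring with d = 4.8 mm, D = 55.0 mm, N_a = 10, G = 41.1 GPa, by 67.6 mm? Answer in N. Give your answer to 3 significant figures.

k = Gd⁴/(8D³N_a) = (41.1×10³)(4.8⁴)/(8·55.0³·10) = 1.6392 N/mm
F = k·δ = 1.6392 × 67.6 = 110.81 N

111 N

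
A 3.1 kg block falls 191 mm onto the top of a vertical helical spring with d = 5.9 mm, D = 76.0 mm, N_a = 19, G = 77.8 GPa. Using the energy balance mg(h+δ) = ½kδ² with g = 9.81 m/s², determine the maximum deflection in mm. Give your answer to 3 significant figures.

115 mm

k = Gd⁴/(8D³N_a) = (77.8×10³)(5.9⁴)/(8·76.0³·19) = 1.4129 N/mm
W = mg = 3.1 × 9.81 = 30.411 N
½kδ² − Wδ − Wh = 0 → δ = (W + √(W² + 2kWh))/k
δ = (30.411 + √(924.83 + 16413.4))/1.4129 = (30.411 + 131.67)/1.4129 = 114.72 mm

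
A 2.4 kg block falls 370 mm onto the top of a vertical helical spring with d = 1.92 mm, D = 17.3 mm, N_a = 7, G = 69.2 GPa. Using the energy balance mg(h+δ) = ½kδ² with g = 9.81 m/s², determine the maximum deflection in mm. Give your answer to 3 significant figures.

k = Gd⁴/(8D³N_a) = (69.2×10³)(1.92⁴)/(8·17.3³·7) = 3.2433 N/mm
W = mg = 2.4 × 9.81 = 23.544 N
½kδ² − Wδ − Wh = 0 → δ = (W + √(W² + 2kWh))/k
δ = (23.544 + √(554.32 + 56506.3))/3.2433 = (23.544 + 238.87)/3.2433 = 80.911 mm

80.9 mm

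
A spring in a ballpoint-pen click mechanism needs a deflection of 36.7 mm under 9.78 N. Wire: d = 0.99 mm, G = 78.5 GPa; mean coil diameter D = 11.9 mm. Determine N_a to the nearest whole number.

Required rate k = F/δ = 9.78/36.7 = 0.26649 N/mm
N_a = Gd⁴/(8D³k) = (78.5×10³ × 0.99⁴)/(8 × 11.9³ × 0.26649)
    = 75406.8 / 3592.56 = 20.99 → 21 coils

21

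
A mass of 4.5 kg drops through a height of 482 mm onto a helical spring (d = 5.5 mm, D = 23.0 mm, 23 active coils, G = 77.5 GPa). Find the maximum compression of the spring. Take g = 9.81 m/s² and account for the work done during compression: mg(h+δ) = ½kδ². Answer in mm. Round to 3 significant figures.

k = Gd⁴/(8D³N_a) = (77.5×10³)(5.5⁴)/(8·23.0³·23) = 31.678 N/mm
W = mg = 4.5 × 9.81 = 44.145 N
½kδ² − Wδ − Wh = 0 → δ = (W + √(W² + 2kWh))/k
δ = (44.145 + √(1948.8 + 1.34806e+06))/31.678 = (44.145 + 1161.9)/31.678 = 38.073 mm

38.1 mm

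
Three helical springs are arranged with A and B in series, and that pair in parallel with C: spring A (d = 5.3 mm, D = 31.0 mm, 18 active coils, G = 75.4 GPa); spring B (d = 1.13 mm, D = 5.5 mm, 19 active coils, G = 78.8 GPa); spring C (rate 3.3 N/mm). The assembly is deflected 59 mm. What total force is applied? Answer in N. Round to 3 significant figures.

k_A = Gd⁴/(8D³N_a) = (75.4×10³)(5.3⁴)/(8·31.0³·18) = 13.868 N/mm
k_B = Gd⁴/(8D³N_a) = (78.8×10³)(1.13⁴)/(8·5.5³·19) = 5.0805 N/mm
Springs A,B series: k_AB = 1/(1/13.868+1/5.0805) = 3.7184 N/mm; parallel with C: k_eq = 3.7184+3.3 = 7.0184 N/mm
F = k_eq·δ = 7.0184·59 = 414.08 N

414 N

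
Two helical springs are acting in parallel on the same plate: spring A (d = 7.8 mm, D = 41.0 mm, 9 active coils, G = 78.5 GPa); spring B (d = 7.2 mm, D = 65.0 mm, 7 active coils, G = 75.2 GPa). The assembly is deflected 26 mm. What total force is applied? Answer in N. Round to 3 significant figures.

1860 N

k_A = Gd⁴/(8D³N_a) = (78.5×10³)(7.8⁴)/(8·41.0³·9) = 58.555 N/mm
k_B = Gd⁴/(8D³N_a) = (75.2×10³)(7.2⁴)/(8·65.0³·7) = 13.141 N/mm
Parallel: k_eq = 58.555 + 13.141 = 71.696 N/mm
F = k_eq·δ = 71.696·26 = 1864.1 N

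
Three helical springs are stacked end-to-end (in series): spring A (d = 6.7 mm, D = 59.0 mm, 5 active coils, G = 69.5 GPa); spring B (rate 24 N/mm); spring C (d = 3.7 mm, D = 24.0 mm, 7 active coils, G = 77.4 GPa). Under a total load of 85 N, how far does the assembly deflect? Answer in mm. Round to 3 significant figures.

13.1 mm

k_A = Gd⁴/(8D³N_a) = (69.5×10³)(6.7⁴)/(8·59.0³·5) = 17.048 N/mm
k_C = Gd⁴/(8D³N_a) = (77.4×10³)(3.7⁴)/(8·24.0³·7) = 18.738 N/mm
Series: 1/k_eq = 1/17.048 + 1/24 + 1/18.738 = 0.15369; k_eq = 6.5065 N/mm
δ = F/k_eq = 85/6.5065 = 13.064 mm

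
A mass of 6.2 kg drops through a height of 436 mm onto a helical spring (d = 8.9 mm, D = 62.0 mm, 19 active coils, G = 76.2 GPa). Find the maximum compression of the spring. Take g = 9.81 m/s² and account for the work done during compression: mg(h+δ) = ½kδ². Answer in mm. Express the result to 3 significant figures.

68.2 mm

k = Gd⁴/(8D³N_a) = (76.2×10³)(8.9⁴)/(8·62.0³·19) = 13.198 N/mm
W = mg = 6.2 × 9.81 = 60.822 N
½kδ² − Wδ − Wh = 0 → δ = (W + √(W² + 2kWh))/k
δ = (60.822 + √(3699.3 + 699960))/13.198 = (60.822 + 838.84)/13.198 = 68.169 mm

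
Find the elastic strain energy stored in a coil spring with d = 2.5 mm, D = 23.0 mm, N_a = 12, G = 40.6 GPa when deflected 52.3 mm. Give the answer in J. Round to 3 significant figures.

k = Gd⁴/(8D³N_a) = (40.6×10³)(2.5⁴)/(8·23.0³·12) = 1.3578 N/mm
U = ½kδ² = 0.5 × 1.3578 × 52.3² = 1857 N·mm = 1.857 J

1.86 J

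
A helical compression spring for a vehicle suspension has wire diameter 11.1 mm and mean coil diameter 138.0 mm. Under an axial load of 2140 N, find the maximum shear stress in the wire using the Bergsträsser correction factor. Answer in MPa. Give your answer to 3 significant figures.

609 MPa

Spring index C = D/d = 138.0/11.1 = 12.4324
K_B = (4C+2)/(4C−3) = 51.730/46.730 = 1.1070
τ₀ = 8FD/(πd³) = 8·2140·138.0/(π·11.1³) = 2.36256e+06/4296.5 = 549.88 MPa
τ_max = K·τ₀ = 1.1070 × 549.88 = 608.71 MPa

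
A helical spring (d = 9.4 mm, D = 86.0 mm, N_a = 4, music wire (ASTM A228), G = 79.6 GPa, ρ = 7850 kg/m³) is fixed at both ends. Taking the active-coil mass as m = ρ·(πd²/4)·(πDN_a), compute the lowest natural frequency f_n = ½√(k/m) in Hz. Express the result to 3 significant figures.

114 Hz

k = Gd⁴/(8D³N_a) = (79.6×10³)(9.4⁴)/(8·86.0³·4) = 30.534 N/mm = 30534 N/m
Wire length L = πDN_a = π·86.0·4 = 1080.7 mm
m = ρ·(πd²/4)·L = 7850 × 69.398×10⁻⁶ m² × 1.0807 m = 0.58874 kg
f_n = ½√(k/m) = 0.5·√(30534/0.58874) = 0.5·√(51863) = 113.87 Hz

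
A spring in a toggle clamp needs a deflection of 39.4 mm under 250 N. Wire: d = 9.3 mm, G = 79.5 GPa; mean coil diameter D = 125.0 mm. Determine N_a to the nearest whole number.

Required rate k = F/δ = 250/39.4 = 6.3452 N/mm
N_a = Gd⁴/(8D³k) = (79.5×10³ × 9.3⁴)/(8 × 125.0³ × 6.3452)
    = 5.94701e+08 / 9.91434e+07 = 5.998 → 6 coils

6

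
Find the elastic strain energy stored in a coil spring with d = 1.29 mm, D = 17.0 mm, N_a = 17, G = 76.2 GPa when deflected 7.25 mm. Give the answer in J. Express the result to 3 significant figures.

k = Gd⁴/(8D³N_a) = (76.2×10³)(1.29⁴)/(8·17.0³·17) = 0.31581 N/mm
U = ½kδ² = 0.5 × 0.31581 × 7.25² = 8.2999 N·mm = 0.0082999 J

0.00830 J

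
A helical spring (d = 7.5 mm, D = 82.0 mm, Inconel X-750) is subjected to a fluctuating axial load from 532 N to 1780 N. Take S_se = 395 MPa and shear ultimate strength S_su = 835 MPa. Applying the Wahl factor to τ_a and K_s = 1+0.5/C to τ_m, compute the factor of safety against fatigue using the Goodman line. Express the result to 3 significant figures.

C = D/d = 82.0/7.5 = 10.9333; K_W = (4C−1)/(4C−4)+0.615/C = 1.1318; K_s = 1+0.5/C = 1.0457
F_a = (F_max−F_min)/2 = 624 N; F_m = (F_max+F_min)/2 = 1156 N
τ_a = K_W·8F_aD/(πd³) = 1.1318 × 308.86 = 349.55 MPa
τ_m = K_s·8F_mD/(πd³) = 1.0457 × 572.17 = 598.34 MPa
Goodman: 1/n_f = τ_a/S_se + τ_m/S_su = 349.55/395 + 598.34/835 = 0.88493 + 0.71658 = 1.6015
n_f = 1/1.6015 = 0.6244

0.624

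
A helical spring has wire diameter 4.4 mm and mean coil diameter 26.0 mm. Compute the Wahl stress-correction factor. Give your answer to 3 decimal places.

1.257

C = D/d = 26.0/4.4 = 5.9091
K_W = (4C−1)/(4C−4) + 0.615/C = 22.636/19.636 + 0.1041 = 1.2569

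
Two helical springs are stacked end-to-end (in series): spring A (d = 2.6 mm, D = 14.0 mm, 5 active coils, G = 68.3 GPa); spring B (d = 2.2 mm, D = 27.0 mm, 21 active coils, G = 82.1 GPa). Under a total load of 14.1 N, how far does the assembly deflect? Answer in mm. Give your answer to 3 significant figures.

24.7 mm

k_A = Gd⁴/(8D³N_a) = (68.3×10³)(2.6⁴)/(8·14.0³·5) = 28.436 N/mm
k_B = Gd⁴/(8D³N_a) = (82.1×10³)(2.2⁴)/(8·27.0³·21) = 0.58161 N/mm
Series: 1/k_eq = 1/28.436 + 1/0.58161 = 1.7545; k_eq = 0.56995 N/mm
δ = F/k_eq = 14.1/0.56995 = 24.739 mm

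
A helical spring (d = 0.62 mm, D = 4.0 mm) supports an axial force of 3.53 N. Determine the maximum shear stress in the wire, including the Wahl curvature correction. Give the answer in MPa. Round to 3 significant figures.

186 MPa

Spring index C = D/d = 4.0/0.62 = 6.4516
K_W = (4C−1)/(4C−4) + 0.615/C = 24.806/21.806 + 0.0953 = 1.2329
τ₀ = 8FD/(πd³) = 8·3.53·4.0/(π·0.62³) = 112.96/0.74873 = 150.87 MPa
τ_max = K·τ₀ = 1.2329 × 150.87 = 186.01 MPa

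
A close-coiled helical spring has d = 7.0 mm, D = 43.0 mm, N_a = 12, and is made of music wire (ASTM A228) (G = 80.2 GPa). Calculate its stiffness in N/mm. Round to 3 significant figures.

k = Gd⁴/(8D³N_a) = (80.2×10³ × 7.0⁴) / (8 × 43.0³ × 12)
  = 1.9256e+08 / 7.63267e+06 = 25.228 N/mm

25.2 N/mm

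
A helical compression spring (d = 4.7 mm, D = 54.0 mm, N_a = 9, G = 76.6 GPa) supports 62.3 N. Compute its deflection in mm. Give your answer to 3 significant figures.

k = Gd⁴/(8D³N_a) = (76.6×10³)(4.7⁴)/(8·54.0³·9) = 3.2969 N/mm
δ = F/k = 62.3 / 3.2969 = 18.897 mm

18.9 mm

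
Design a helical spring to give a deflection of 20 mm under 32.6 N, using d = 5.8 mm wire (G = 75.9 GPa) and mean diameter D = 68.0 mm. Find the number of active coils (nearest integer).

21

Required rate k = F/δ = 32.6/20 = 1.63 N/mm
N_a = Gd⁴/(8D³k) = (75.9×10³ × 5.8⁴)/(8 × 68.0³ × 1.63)
    = 8.58922e+07 / 4.10019e+06 = 20.95 → 21 coils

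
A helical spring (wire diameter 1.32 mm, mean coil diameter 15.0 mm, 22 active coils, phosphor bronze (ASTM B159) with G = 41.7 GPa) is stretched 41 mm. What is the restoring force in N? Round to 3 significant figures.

k = Gd⁴/(8D³N_a) = (41.7×10³)(1.32⁴)/(8·15.0³·22) = 0.21313 N/mm
F = k·δ = 0.21313 × 41 = 8.7383 N

8.74 N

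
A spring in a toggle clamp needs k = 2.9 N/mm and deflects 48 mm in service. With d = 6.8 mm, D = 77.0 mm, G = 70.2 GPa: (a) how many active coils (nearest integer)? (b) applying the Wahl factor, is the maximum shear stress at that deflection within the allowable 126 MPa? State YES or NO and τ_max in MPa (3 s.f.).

(a) 14 coils; (b) YES, τ_max = 99.0 MPa

N_a = Gd⁴/(8D³k) = (70.2×10³)(6.8⁴)/(8·77.0³·2.9) = 14.17 → N_a = 14
Actual rate k = Gd⁴/(8D³·14) = 2.9355 N/mm
Working load F = kδ = 2.9355·48 = 140.9 N
C = 77.0/6.8 = 11.3235; K_W = (4C−1)/(4C−4)+0.615/C = 1.1270
τ_max = K_W·8FD/(πd³) = 1.1270·87.867 = 99.023 MPa
τ_max ≤ 126 MPa → acceptable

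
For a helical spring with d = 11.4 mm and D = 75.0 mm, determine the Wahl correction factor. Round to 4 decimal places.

1.2279

C = D/d = 75.0/11.4 = 6.5789
K_W = (4C−1)/(4C−4) + 0.615/C = 25.316/22.316 + 0.0935 = 1.2279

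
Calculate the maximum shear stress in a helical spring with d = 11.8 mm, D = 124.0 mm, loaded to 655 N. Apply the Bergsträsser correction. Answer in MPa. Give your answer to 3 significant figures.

142 MPa

Spring index C = D/d = 124.0/11.8 = 10.5085
K_B = (4C+2)/(4C−3) = 44.034/39.034 = 1.1281
τ₀ = 8FD/(πd³) = 8·655·124.0/(π·11.8³) = 649760/5161.7 = 125.88 MPa
τ_max = K·τ₀ = 1.1281 × 125.88 = 142 MPa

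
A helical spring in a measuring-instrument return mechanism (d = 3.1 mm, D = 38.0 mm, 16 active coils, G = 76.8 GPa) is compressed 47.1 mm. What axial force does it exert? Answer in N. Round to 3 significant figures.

k = Gd⁴/(8D³N_a) = (76.8×10³)(3.1⁴)/(8·38.0³·16) = 1.0098 N/mm
F = k·δ = 1.0098 × 47.1 = 47.563 N

47.6 N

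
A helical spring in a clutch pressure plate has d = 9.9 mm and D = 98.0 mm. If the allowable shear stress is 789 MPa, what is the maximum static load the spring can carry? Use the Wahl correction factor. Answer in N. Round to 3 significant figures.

C = D/d = 98.0/9.9 = 9.8990
K_W = (4C−1)/(4C−4) + 0.615/C = 38.596/35.596 + 0.0621 = 1.1464
τ_max = K·8FD/(πd³) → F_max = τ_allow·πd³/(8DK)
F_max = 789·π·9.9³/(8·98.0·1.1464) = 2.4051e+06/898.78 = 2675.9 N

2680 N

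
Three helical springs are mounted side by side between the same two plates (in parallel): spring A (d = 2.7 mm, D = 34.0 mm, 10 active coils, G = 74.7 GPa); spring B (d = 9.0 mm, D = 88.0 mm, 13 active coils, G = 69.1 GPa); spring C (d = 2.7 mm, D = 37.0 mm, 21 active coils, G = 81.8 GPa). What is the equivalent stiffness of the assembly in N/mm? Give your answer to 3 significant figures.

8.17 N/mm

k_A = Gd⁴/(8D³N_a) = (74.7×10³)(2.7⁴)/(8·34.0³·10) = 1.2626 N/mm
k_B = Gd⁴/(8D³N_a) = (69.1×10³)(9.0⁴)/(8·88.0³·13) = 6.3969 N/mm
k_C = Gd⁴/(8D³N_a) = (81.8×10³)(2.7⁴)/(8·37.0³·21) = 0.51085 N/mm
Parallel: k_eq = 1.2626 + 6.3969 + 0.51085 = 8.1703 N/mm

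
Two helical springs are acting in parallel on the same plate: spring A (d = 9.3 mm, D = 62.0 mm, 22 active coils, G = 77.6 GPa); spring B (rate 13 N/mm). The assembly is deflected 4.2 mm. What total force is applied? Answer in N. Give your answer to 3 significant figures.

k_A = Gd⁴/(8D³N_a) = (77.6×10³)(9.3⁴)/(8·62.0³·22) = 13.839 N/mm
Parallel: k_eq = 13.839 + 13 = 26.839 N/mm
F = k_eq·δ = 26.839·4.2 = 112.72 N

113 N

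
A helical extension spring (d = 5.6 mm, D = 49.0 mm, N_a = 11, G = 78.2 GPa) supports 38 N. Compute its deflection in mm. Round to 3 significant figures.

k = Gd⁴/(8D³N_a) = (78.2×10³)(5.6⁴)/(8·49.0³·11) = 7.4283 N/mm
δ = F/k = 38 / 7.4283 = 5.1156 mm

5.12 mm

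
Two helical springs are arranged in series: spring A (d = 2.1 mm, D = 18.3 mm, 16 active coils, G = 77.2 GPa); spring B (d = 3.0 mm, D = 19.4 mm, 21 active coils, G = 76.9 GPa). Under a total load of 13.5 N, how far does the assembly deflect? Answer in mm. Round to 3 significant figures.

9.71 mm

k_A = Gd⁴/(8D³N_a) = (77.2×10³)(2.1⁴)/(8·18.3³·16) = 1.914 N/mm
k_B = Gd⁴/(8D³N_a) = (76.9×10³)(3.0⁴)/(8·19.4³·21) = 5.078 N/mm
Series: 1/k_eq = 1/1.914 + 1/5.078 = 0.7194; k_eq = 1.39 N/mm
δ = F/k_eq = 13.5/1.39 = 9.712 mm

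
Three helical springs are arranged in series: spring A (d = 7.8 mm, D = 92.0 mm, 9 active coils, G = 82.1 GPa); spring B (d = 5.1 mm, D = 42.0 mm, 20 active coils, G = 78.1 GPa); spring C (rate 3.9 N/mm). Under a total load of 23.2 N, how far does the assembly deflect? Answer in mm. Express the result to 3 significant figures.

15.4 mm

k_A = Gd⁴/(8D³N_a) = (82.1×10³)(7.8⁴)/(8·92.0³·9) = 5.4203 N/mm
k_B = Gd⁴/(8D³N_a) = (78.1×10³)(5.1⁴)/(8·42.0³·20) = 4.4572 N/mm
Series: 1/k_eq = 1/5.4203 + 1/4.4572 + 1/3.9 = 0.66526; k_eq = 1.5032 N/mm
δ = F/k_eq = 23.2/1.5032 = 15.434 mm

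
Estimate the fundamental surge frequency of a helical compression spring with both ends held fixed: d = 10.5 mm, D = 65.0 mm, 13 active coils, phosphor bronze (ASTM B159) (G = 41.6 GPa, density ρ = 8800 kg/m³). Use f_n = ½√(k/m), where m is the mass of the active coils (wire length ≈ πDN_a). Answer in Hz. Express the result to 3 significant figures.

k = Gd⁴/(8D³N_a) = (41.6×10³)(10.5⁴)/(8·65.0³·13) = 17.704 N/mm = 17704 N/m
Wire length L = πDN_a = π·65.0·13 = 2654.6 mm
m = ρ·(πd²/4)·L = 8800 × 86.59×10⁻⁶ m² × 2.6546 m = 2.0228 kg
f_n = ½√(k/m) = 0.5·√(17704/2.0228) = 0.5·√(8752.2) = 46.777 Hz

46.8 Hz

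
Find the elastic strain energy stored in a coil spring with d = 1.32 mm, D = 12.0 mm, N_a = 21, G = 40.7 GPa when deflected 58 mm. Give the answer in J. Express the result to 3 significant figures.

k = Gd⁴/(8D³N_a) = (40.7×10³)(1.32⁴)/(8·12.0³·21) = 0.42563 N/mm
U = ½kδ² = 0.5 × 0.42563 × 58² = 715.92 N·mm = 0.71592 J

0.716 J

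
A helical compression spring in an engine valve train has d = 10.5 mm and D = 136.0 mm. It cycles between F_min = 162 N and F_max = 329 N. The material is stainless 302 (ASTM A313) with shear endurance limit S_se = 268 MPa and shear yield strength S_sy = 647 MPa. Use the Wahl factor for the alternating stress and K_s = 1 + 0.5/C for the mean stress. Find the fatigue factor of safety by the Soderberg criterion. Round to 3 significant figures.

C = D/d = 136.0/10.5 = 12.9524; K_W = (4C−1)/(4C−4)+0.615/C = 1.1102; K_s = 1+0.5/C = 1.0386
F_a = (F_max−F_min)/2 = 83.5 N; F_m = (F_max+F_min)/2 = 245.5 N
τ_a = K_W·8F_aD/(πd³) = 1.1102 × 24.98 = 27.734 MPa
τ_m = K_s·8F_mD/(πd³) = 1.0386 × 73.445 = 76.28 MPa
Soderberg: 1/n_f = τ_a/S_se + τ_m/S_sy = 27.734/268 + 76.28/647 = 0.10348 + 0.11790 = 0.22138
n_f = 1/0.22138 = 4.517

4.52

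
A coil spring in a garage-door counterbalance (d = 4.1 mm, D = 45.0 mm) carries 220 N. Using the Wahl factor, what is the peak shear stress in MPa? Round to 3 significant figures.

414 MPa

Spring index C = D/d = 45.0/4.1 = 10.9756
K_W = (4C−1)/(4C−4) + 0.615/C = 42.902/39.902 + 0.0560 = 1.1312
τ₀ = 8FD/(πd³) = 8·220·45.0/(π·4.1³) = 79200/216.52 = 365.78 MPa
τ_max = K·τ₀ = 1.1312 × 365.78 = 413.78 MPa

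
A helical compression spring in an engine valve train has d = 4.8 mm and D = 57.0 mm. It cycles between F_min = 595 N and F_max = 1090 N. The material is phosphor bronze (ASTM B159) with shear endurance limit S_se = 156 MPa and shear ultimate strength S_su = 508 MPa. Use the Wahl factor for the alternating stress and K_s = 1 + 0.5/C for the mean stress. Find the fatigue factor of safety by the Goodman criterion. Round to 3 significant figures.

0.217

C = D/d = 57.0/4.8 = 11.8750; K_W = (4C−1)/(4C−4)+0.615/C = 1.1208; K_s = 1+0.5/C = 1.0421
F_a = (F_max−F_min)/2 = 247.5 N; F_m = (F_max+F_min)/2 = 842.5 N
τ_a = K_W·8F_aD/(πd³) = 1.1208 × 324.84 = 364.06 MPa
τ_m = K_s·8F_mD/(πd³) = 1.0421 × 1105.8 = 1152.3 MPa
Goodman: 1/n_f = τ_a/S_se + τ_m/S_su = 364.06/156 + 1152.3/508 = 2.33374 + 2.26834 = 4.6021
n_f = 1/4.6021 = 0.2173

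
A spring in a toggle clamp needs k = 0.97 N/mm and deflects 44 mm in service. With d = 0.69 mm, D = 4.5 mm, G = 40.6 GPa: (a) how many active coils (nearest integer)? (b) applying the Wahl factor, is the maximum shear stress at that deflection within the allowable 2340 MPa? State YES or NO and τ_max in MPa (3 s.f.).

N_a = Gd⁴/(8D³k) = (40.6×10³)(0.69⁴)/(8·4.5³·0.97) = 13.01 → N_a = 13
Actual rate k = Gd⁴/(8D³·13) = 0.97107 N/mm
Working load F = kδ = 0.97107·44 = 42.727 N
C = 4.5/0.69 = 6.5217; K_W = (4C−1)/(4C−4)+0.615/C = 1.2301
τ_max = K_W·8FD/(πd³) = 1.2301·1490.4 = 1833.4 MPa
τ_max ≤ 2340 MPa → acceptable

(a) 13 coils; (b) YES, τ_max = 1830 MPa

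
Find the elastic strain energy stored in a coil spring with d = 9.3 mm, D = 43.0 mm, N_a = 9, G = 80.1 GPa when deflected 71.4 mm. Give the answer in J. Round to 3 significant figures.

k = Gd⁴/(8D³N_a) = (80.1×10³)(9.3⁴)/(8·43.0³·9) = 104.67 N/mm
U = ½kδ² = 0.5 × 104.67 × 71.4² = 2.668e+05 N·mm = 266.8 J

267 J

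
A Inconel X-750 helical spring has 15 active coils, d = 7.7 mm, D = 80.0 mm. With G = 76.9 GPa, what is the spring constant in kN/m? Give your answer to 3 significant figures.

4.40 kN/m

k = Gd⁴/(8D³N_a) = (76.9×10³ × 7.7⁴) / (8 × 80.0³ × 15)
  = 2.70327e+08 / 6.144e+07 = 4.3999 N/mm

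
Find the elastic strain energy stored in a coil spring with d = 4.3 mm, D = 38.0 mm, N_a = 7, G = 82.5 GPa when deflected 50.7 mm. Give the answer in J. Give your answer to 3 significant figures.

11.8 J

k = Gd⁴/(8D³N_a) = (82.5×10³)(4.3⁴)/(8·38.0³·7) = 9.1789 N/mm
U = ½kδ² = 0.5 × 9.1789 × 50.7² = 11797 N·mm = 11.797 J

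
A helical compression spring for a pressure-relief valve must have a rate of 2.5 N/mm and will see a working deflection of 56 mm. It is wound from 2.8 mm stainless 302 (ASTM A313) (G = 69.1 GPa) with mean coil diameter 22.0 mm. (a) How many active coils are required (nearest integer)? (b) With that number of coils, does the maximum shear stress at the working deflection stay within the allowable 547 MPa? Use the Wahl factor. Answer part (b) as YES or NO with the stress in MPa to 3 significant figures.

(a) 20 coils; (b) YES, τ_max = 423 MPa

N_a = Gd⁴/(8D³k) = (69.1×10³)(2.8⁴)/(8·22.0³·2.5) = 19.94 → N_a = 20
Actual rate k = Gd⁴/(8D³·20) = 2.493 N/mm
Working load F = kδ = 2.493·56 = 139.61 N
C = 22.0/2.8 = 7.8571; K_W = (4C−1)/(4C−4)+0.615/C = 1.1876
τ_max = K_W·8FD/(πd³) = 1.1876·356.29 = 423.14 MPa
τ_max ≤ 547 MPa → acceptable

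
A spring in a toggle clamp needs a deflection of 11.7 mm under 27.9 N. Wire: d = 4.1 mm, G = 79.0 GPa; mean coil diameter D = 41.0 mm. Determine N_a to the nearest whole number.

17

Required rate k = F/δ = 27.9/11.7 = 2.3846 N/mm
N_a = Gd⁴/(8D³k) = (79.0×10³ × 4.1⁴)/(8 × 41.0³ × 2.3846)
    = 2.23235e+07 / 1.3148e+06 = 16.98 → 17 coils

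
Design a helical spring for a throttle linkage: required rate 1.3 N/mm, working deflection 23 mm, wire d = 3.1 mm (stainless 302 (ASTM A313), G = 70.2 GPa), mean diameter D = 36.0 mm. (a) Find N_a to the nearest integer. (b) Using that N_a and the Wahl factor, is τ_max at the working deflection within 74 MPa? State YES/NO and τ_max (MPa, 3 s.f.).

(a) 13 coils; (b) NO, τ_max = 106 MPa

N_a = Gd⁴/(8D³k) = (70.2×10³)(3.1⁴)/(8·36.0³·1.3) = 13.36 → N_a = 13
Actual rate k = Gd⁴/(8D³·13) = 1.3361 N/mm
Working load F = kδ = 1.3361·23 = 30.731 N
C = 36.0/3.1 = 11.6129; K_W = (4C−1)/(4C−4)+0.615/C = 1.1236
τ_max = K_W·8FD/(πd³) = 1.1236·94.565 = 106.26 MPa
τ_max > 74 MPa → exceeds allowable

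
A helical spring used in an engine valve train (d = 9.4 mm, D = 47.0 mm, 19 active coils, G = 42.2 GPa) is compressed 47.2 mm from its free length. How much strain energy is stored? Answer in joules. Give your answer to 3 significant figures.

k = Gd⁴/(8D³N_a) = (42.2×10³)(9.4⁴)/(8·47.0³·19) = 20.878 N/mm
U = ½kδ² = 0.5 × 20.878 × 47.2² = 23256 N·mm = 23.256 J

23.3 J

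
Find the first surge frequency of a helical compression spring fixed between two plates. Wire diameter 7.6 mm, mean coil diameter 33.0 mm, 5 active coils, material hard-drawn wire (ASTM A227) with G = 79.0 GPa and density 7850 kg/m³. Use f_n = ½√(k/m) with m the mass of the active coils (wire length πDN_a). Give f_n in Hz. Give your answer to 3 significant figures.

498 Hz

k = Gd⁴/(8D³N_a) = (79.0×10³)(7.6⁴)/(8·33.0³·5) = 183.35 N/mm = 1.8335e+05 N/m
Wire length L = πDN_a = π·33.0·5 = 518.36 mm
m = ρ·(πd²/4)·L = 7850 × 45.365×10⁻⁶ m² × 0.51836 m = 0.1846 kg
f_n = ½√(k/m) = 0.5·√(1.8335e+05/0.1846) = 0.5·√(9.9325e+05) = 498.31 Hz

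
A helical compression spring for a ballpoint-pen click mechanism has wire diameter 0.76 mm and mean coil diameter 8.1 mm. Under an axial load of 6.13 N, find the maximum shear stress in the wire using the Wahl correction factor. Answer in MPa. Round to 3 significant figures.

327 MPa

Spring index C = D/d = 8.1/0.76 = 10.6579
K_W = (4C−1)/(4C−4) + 0.615/C = 41.632/38.632 + 0.0577 = 1.1354
τ₀ = 8FD/(πd³) = 8·6.13·8.1/(π·0.76³) = 397.224/1.3791 = 288.03 MPa
τ_max = K·τ₀ = 1.1354 × 288.03 = 327.02 MPa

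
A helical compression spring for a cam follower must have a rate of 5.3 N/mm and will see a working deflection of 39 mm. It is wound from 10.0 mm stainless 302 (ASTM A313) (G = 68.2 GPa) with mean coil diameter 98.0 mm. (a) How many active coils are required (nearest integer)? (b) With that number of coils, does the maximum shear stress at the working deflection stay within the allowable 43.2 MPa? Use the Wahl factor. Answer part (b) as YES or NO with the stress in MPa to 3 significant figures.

N_a = Gd⁴/(8D³k) = (68.2×10³)(10.0⁴)/(8·98.0³·5.3) = 17.09 → N_a = 17
Actual rate k = Gd⁴/(8D³·17) = 5.328 N/mm
Working load F = kδ = 5.328·39 = 207.79 N
C = 98.0/10.0 = 9.8000; K_W = (4C−1)/(4C−4)+0.615/C = 1.1480
τ_max = K_W·8FD/(πd³) = 1.1480·51.856 = 59.53 MPa
τ_max > 43.2 MPa → exceeds allowable

(a) 17 coils; (b) NO, τ_max = 59.5 MPa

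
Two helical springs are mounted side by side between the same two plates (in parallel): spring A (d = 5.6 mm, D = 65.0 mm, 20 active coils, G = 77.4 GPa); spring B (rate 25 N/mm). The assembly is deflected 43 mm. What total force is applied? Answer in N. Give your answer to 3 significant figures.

k_A = Gd⁴/(8D³N_a) = (77.4×10³)(5.6⁴)/(8·65.0³·20) = 1.7323 N/mm
Parallel: k_eq = 1.7323 + 25 = 26.732 N/mm
F = k_eq·δ = 26.732·43 = 1149.5 N

1150 N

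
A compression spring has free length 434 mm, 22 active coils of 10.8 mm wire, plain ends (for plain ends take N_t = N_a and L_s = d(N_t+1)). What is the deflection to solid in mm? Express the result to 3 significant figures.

N_t = 22; L_s = 10.8·23 = 248.4 mm
δ_solid = L₀ − L_s = 434 − 248.4 = 185.6 mm

186 mm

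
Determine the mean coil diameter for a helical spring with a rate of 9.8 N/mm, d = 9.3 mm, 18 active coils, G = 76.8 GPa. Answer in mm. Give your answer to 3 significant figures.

74.1 mm

D = (Gd⁴/(8N_a·k))^(1/3) = (76.8×10³·9.3⁴/(8·18·9.8))^(1/3)
  = (407103)^(1/3) = 74.1142 mm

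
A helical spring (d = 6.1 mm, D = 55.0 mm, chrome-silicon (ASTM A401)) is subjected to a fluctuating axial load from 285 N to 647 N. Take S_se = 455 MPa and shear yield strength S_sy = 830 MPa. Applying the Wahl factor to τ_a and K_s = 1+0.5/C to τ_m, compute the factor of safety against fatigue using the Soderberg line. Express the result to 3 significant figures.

C = D/d = 55.0/6.1 = 9.0164; K_W = (4C−1)/(4C−4)+0.615/C = 1.1618; K_s = 1+0.5/C = 1.0555
F_a = (F_max−F_min)/2 = 181 N; F_m = (F_max+F_min)/2 = 466 N
τ_a = K_W·8F_aD/(πd³) = 1.1618 × 111.68 = 129.75 MPa
τ_m = K_s·8F_mD/(πd³) = 1.0555 × 287.54 = 303.49 MPa
Soderberg: 1/n_f = τ_a/S_se + τ_m/S_sy = 129.75/455 + 303.49/830 = 0.28517 + 0.36565 = 0.65081
n_f = 1/0.65081 = 1.537

1.54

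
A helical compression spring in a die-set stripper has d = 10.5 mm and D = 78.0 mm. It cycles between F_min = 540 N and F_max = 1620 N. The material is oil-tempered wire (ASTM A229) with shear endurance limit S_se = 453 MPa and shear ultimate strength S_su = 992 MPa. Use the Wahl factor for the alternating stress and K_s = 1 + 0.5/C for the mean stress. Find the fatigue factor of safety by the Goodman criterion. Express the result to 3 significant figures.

C = D/d = 78.0/10.5 = 7.4286; K_W = (4C−1)/(4C−4)+0.615/C = 1.1995; K_s = 1+0.5/C = 1.0673
F_a = (F_max−F_min)/2 = 540 N; F_m = (F_max+F_min)/2 = 1080 N
τ_a = K_W·8F_aD/(πd³) = 1.1995 × 92.653 = 111.13 MPa
τ_m = K_s·8F_mD/(πd³) = 1.0673 × 185.31 = 197.78 MPa
Goodman: 1/n_f = τ_a/S_se + τ_m/S_su = 111.13/453 + 197.78/992 = 0.24533 + 0.19937 = 0.4447
n_f = 1/0.4447 = 2.249

2.25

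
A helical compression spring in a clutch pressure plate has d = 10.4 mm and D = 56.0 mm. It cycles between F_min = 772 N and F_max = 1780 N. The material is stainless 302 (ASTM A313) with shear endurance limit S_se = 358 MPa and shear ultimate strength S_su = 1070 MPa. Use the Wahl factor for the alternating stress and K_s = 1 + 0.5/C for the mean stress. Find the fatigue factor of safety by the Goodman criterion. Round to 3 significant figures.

C = D/d = 56.0/10.4 = 5.3846; K_W = (4C−1)/(4C−4)+0.615/C = 1.2853; K_s = 1+0.5/C = 1.0929
F_a = (F_max−F_min)/2 = 504 N; F_m = (F_max+F_min)/2 = 1276 N
τ_a = K_W·8F_aD/(πd³) = 1.2853 × 63.894 = 82.121 MPa
τ_m = K_s·8F_mD/(πd³) = 1.0929 × 161.76 = 176.78 MPa
Goodman: 1/n_f = τ_a/S_se + τ_m/S_su = 82.121/358 + 176.78/1070 = 0.22939 + 0.16522 = 0.39461
n_f = 1/0.39461 = 2.534

2.53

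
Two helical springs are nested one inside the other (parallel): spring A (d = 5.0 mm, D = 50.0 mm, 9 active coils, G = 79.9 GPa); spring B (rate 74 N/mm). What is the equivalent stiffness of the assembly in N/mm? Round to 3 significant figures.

79.5 N/mm

k_A = Gd⁴/(8D³N_a) = (79.9×10³)(5.0⁴)/(8·50.0³·9) = 5.5486 N/mm
Parallel: k_eq = 5.5486 + 74 = 79.549 N/mm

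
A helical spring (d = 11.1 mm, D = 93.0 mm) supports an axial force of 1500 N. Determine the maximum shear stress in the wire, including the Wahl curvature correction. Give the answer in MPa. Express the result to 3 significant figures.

305 MPa

Spring index C = D/d = 93.0/11.1 = 8.3784
K_W = (4C−1)/(4C−4) + 0.615/C = 32.514/29.514 + 0.0734 = 1.1751
τ₀ = 8FD/(πd³) = 8·1500·93.0/(π·11.1³) = 1.116e+06/4296.5 = 259.74 MPa
τ_max = K·τ₀ = 1.1751 × 259.74 = 305.21 MPa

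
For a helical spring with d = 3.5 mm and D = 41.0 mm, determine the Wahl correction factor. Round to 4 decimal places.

1.1225

C = D/d = 41.0/3.5 = 11.7143
K_W = (4C−1)/(4C−4) + 0.615/C = 45.857/42.857 + 0.0525 = 1.1225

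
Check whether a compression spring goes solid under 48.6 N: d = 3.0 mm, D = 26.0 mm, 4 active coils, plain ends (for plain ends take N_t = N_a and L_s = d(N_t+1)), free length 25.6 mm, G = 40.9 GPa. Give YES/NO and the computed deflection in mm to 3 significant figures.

NO, δ = 8.25 mm

k = Gd⁴/(8D³N_a) = (40.9×10³)(3.0⁴)/(8·26.0³·4) = 5.8903 N/mm
N_t = 4; L_s = 3.0·5 = 15 mm; δ_solid = L₀ − L_s = 25.6 − 15 = 10.6 mm
δ = F/k = 48.6/5.8903 = 8.2508 mm
δ < δ_solid → spring does not go solid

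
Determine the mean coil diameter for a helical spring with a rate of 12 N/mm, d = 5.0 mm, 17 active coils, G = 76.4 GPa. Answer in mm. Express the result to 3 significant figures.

D = (Gd⁴/(8N_a·k))^(1/3) = (76.4×10³·5.0⁴/(8·17·12))^(1/3)
  = (29258.6)^(1/3) = 30.8142 mm

30.8 mm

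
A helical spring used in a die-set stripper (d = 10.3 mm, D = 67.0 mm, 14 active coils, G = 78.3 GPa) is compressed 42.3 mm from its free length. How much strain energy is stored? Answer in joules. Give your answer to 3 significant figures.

23.4 J

k = Gd⁴/(8D³N_a) = (78.3×10³)(10.3⁴)/(8·67.0³·14) = 26.162 N/mm
U = ½kδ² = 0.5 × 26.162 × 42.3² = 23406 N·mm = 23.406 J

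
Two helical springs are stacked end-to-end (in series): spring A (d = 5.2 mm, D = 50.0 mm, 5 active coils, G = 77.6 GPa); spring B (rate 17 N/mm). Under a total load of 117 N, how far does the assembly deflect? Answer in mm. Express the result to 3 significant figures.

k_A = Gd⁴/(8D³N_a) = (77.6×10³)(5.2⁴)/(8·50.0³·5) = 11.348 N/mm
Series: 1/k_eq = 1/11.348 + 1/17 = 0.14695; k_eq = 6.8051 N/mm
δ = F/k_eq = 117/6.8051 = 17.193 mm

17.2 mm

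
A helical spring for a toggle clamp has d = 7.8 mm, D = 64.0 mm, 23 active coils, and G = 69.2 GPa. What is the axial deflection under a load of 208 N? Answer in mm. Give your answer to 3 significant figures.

k = Gd⁴/(8D³N_a) = (69.2×10³)(7.8⁴)/(8·64.0³·23) = 5.3104 N/mm
δ = F/k = 208 / 5.3104 = 39.168 mm

39.2 mm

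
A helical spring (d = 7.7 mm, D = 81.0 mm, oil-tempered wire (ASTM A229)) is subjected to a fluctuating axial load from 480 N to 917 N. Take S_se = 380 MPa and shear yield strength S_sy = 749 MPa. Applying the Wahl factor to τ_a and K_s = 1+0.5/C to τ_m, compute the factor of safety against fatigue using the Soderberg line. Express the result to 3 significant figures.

C = D/d = 81.0/7.7 = 10.5195; K_W = (4C−1)/(4C−4)+0.615/C = 1.1372; K_s = 1+0.5/C = 1.0475
F_a = (F_max−F_min)/2 = 218.5 N; F_m = (F_max+F_min)/2 = 698.5 N
τ_a = K_W·8F_aD/(πd³) = 1.1372 × 98.72 = 112.27 MPa
τ_m = K_s·8F_mD/(πd³) = 1.0475 × 315.59 = 330.59 MPa
Soderberg: 1/n_f = τ_a/S_se + τ_m/S_sy = 112.27/380 + 330.59/749 = 0.29544 + 0.44137 = 0.73682
n_f = 1/0.73682 = 1.357

1.36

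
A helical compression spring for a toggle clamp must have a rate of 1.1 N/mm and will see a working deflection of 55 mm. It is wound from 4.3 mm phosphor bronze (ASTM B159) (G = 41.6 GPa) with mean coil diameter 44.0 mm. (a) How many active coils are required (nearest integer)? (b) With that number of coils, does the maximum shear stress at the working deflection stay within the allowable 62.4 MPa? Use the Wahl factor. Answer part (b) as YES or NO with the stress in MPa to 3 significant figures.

(a) 19 coils; (b) NO, τ_max = 97.2 MPa

N_a = Gd⁴/(8D³k) = (41.6×10³)(4.3⁴)/(8·44.0³·1.1) = 18.97 → N_a = 19
Actual rate k = Gd⁴/(8D³·19) = 1.0984 N/mm
Working load F = kδ = 1.0984·55 = 60.413 N
C = 44.0/4.3 = 10.2326; K_W = (4C−1)/(4C−4)+0.615/C = 1.1413
τ_max = K_W·8FD/(πd³) = 1.1413·85.136 = 97.169 MPa
τ_max > 62.4 MPa → exceeds allowable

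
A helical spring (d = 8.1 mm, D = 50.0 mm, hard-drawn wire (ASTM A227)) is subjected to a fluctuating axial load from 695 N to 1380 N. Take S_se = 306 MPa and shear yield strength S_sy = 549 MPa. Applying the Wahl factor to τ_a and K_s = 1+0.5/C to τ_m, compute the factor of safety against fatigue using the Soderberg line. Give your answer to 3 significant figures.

C = D/d = 50.0/8.1 = 6.1728; K_W = (4C−1)/(4C−4)+0.615/C = 1.2446; K_s = 1+0.5/C = 1.0810
F_a = (F_max−F_min)/2 = 342.5 N; F_m = (F_max+F_min)/2 = 1037.5 N
τ_a = K_W·8F_aD/(πd³) = 1.2446 × 82.057 = 102.13 MPa
τ_m = K_s·8F_mD/(πd³) = 1.0810 × 248.57 = 268.7 MPa
Soderberg: 1/n_f = τ_a/S_se + τ_m/S_sy = 102.13/306 + 268.7/549 = 0.33376 + 0.48944 = 0.82319
n_f = 1/0.82319 = 1.215

1.21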